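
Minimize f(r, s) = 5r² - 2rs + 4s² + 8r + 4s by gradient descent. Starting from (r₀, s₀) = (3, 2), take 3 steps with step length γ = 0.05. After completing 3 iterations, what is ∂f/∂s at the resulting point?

∇f = (10r - 2s + 8, -2r + 8s + 4)
(r₁, s₁) = (3, 2) − 0.05·(34, 14) = (1.3, 1.3)
(r₂, s₂) = (1.3, 1.3) − 0.05·(18.4, 11.8) = (0.38, 0.71)
(r₃, s₃) = (0.38, 0.71) − 0.05·(10.38, 8.92) = (-0.139, 0.264)
∂f/∂s at (-0.139, 0.264) = 6.39

6.39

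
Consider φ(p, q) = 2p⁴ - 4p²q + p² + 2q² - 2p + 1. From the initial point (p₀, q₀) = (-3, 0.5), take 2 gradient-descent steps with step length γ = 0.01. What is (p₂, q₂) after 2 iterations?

(-0.84701824, 0.837376)

∇φ = (8p³ - 8pq + 2p - 2, -4p² + 4q)
(p₁, q₁) = (-3, 0.5) − 0.01·(-212, -34) = (-0.88, 0.84)
(p₂, q₂) = (-0.88, 0.84) − 0.01·(-3.298176, 0.2624) = (-0.84701824, 0.837376)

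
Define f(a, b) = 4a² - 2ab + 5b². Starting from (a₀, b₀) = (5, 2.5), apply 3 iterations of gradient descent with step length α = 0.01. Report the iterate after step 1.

(4.65, 2.35)

∇f = (8a - 2b, -2a + 10b)
(a₁, b₁) = (5, 2.5) − 0.01·(35, 15) = (4.65, 2.35)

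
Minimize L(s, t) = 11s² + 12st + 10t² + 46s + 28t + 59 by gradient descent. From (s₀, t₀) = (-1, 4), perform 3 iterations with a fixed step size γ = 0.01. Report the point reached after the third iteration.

∇L = (22s + 12t + 46, 12s + 20t + 28)
(s₁, t₁) = (-1, 4) − 0.01·(72, 96) = (-1.72, 3.04)
(s₂, t₂) = (-1.72, 3.04) − 0.01·(44.64, 68.16) = (-2.1664, 2.3584)
(s₃, t₃) = (-2.1664, 2.3584) − 0.01·(26.64, 49.1712) = (-2.4328, 1.866688)

(-2.4328, 1.866688)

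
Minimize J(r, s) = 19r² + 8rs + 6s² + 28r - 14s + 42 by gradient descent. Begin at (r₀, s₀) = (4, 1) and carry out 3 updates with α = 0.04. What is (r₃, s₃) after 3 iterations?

(-2.029056, 1.13504)

∇J = (38r + 8s + 28, 8r + 12s - 14)
Step 1: at (4, 1), ∇J = (188, 30) → (4, 1) − 0.04·(188, 30) = (-3.52, -0.2)
Step 2: at (-3.52, -0.2), ∇J = (-107.36, -44.56) → (-3.52, -0.2) − 0.04·(-107.36, -44.56) = (0.7744, 1.5824)
Step 3: at (0.7744, 1.5824), ∇J = (70.0864, 11.184) → (0.7744, 1.5824) − 0.04·(70.0864, 11.184) = (-2.029056, 1.13504)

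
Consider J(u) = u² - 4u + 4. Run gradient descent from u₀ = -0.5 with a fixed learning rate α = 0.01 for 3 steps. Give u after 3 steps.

-0.35298

J′(u) = 2u - 4
u₁ = -0.5 − 0.01·(-5) = -0.45
u₂ = -0.45 − 0.01·(-4.9) = -0.401
u₃ = -0.401 − 0.01·(-4.802) = -0.35298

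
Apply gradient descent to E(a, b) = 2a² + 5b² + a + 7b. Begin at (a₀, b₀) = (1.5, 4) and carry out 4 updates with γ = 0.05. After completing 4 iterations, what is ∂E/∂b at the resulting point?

∇E = (4a + 1, 10b + 7)
Step 1: at (1.5, 4), ∇E = (7, 47) → (1.5, 4) − 0.05·(7, 47) = (1.15, 1.65)
Step 2: at (1.15, 1.65), ∇E = (5.6, 23.5) → (1.15, 1.65) − 0.05·(5.6, 23.5) = (0.87, 0.475)
Step 3: at (0.87, 0.475), ∇E = (4.48, 11.75) → (0.87, 0.475) − 0.05·(4.48, 11.75) = (0.646, -0.1125)
Step 4: at (0.646, -0.1125), ∇E = (3.584, 5.875) → (0.646, -0.1125) − 0.05·(3.584, 5.875) = (0.4668, -0.40625)
∂E/∂b at (0.4668, -0.40625) = 2.9375

2.9375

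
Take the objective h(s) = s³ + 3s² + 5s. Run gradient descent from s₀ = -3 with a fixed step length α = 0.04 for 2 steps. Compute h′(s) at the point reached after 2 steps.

h′(s) = 3s² + 6s + 5
Step 1: h′(-3) = 14; s₁ = -3 − 0.04·14 = -3.56
Step 2: h′(-3.56) = 21.6608; s₂ = -3.56 − 0.04·21.6608 = -4.426432
h′(s) at (-4.426432) = 37.221308751872

37.221308751872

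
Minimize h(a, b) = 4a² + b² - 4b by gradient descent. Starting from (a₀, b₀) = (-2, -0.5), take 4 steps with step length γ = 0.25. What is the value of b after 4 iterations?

∇h = (8a, 2b - 4)
(a₁, b₁) = (-2, -0.5) − 0.25·(-16, -5) = (2, 0.75)
(a₂, b₂) = (2, 0.75) − 0.25·(16, -2.5) = (-2, 1.375)
(a₃, b₃) = (-2, 1.375) − 0.25·(-16, -1.25) = (2, 1.6875)
(a₄, b₄) = (2, 1.6875) − 0.25·(16, -0.625) = (-2, 1.84375)
b = 1.84375

1.84375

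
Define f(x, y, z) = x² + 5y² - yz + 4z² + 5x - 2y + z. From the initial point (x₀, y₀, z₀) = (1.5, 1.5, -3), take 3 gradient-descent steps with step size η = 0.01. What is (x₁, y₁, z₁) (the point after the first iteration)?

∇f = (2x + 5, 10y - z - 2, -y + 8z + 1)
Step 1: at (1.5, 1.5, -3), ∇f = (8, 16, -24.5) → (1.5, 1.5, -3) − 0.01·(8, 16, -24.5) = (1.42, 1.34, -2.755)

(1.42, 1.34, -2.755)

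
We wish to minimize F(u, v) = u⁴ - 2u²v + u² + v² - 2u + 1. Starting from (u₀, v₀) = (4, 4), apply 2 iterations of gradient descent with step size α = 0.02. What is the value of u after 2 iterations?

0.09273088

∇F = (4u³ - 4uv + 2u - 2, -2u² + 2v)
(u₁, v₁) = (4, 4) − 0.02·(198, -24) = (0.04, 4.48)
(u₂, v₂) = (0.04, 4.48) − 0.02·(-2.636544, 8.9568) = (0.09273088, 4.300864)
u = 0.09273088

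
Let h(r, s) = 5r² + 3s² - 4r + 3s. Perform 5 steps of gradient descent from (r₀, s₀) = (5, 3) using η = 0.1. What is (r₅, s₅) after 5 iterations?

∇h = (10r - 4, 6s + 3)
Step 1: at (5, 3), ∇h = (46, 21) → (5, 3) − 0.1·(46, 21) = (0.4, 0.9)
Step 2: at (0.4, 0.9), ∇h = (0, 8.4) → (0.4, 0.9) − 0.1·(0, 8.4) = (0.4, 0.06)
Step 3: at (0.4, 0.06), ∇h = (0, 3.36) → (0.4, 0.06) − 0.1·(0, 3.36) = (0.4, -0.276)
Step 4: at (0.4, -0.276), ∇h = (0, 1.344) → (0.4, -0.276) − 0.1·(0, 1.344) = (0.4, -0.4104)
Step 5: at (0.4, -0.4104), ∇h = (0, 0.5376) → (0.4, -0.4104) − 0.1·(0, 0.5376) = (0.4, -0.46416)

(0.4, -0.46416)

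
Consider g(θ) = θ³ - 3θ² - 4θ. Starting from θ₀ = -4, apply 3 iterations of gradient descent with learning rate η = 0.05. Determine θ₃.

-69.3678934

g′(θ) = 3θ² - 6θ - 4
Step 1: g′(-4) = 68; θ₁ = -4 − 0.05·68 = -7.4
Step 2: g′(-7.4) = 204.68; θ₂ = -7.4 − 0.05·204.68 = -17.634
Step 3: g′(-17.634) = 1034.677868; θ₃ = -17.634 − 0.05·1034.677868 = -69.3678934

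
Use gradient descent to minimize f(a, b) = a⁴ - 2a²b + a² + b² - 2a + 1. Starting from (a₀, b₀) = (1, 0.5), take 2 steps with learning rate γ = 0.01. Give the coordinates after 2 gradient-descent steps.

(0.96274432, 0.519008)

∇f = (4a³ - 4ab + 2a - 2, -2a² + 2b)
Step 1: at (1, 0.5), ∇f = (2, -1) → (1, 0.5) − 0.01·(2, -1) = (0.98, 0.51)
Step 2: at (0.98, 0.51), ∇f = (1.725568, -0.9008) → (0.98, 0.51) − 0.01·(1.725568, -0.9008) = (0.96274432, 0.519008)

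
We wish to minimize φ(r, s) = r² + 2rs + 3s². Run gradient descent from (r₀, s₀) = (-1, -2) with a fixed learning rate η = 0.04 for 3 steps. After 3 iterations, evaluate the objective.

∇φ = (2r + 2s, 2r + 6s)
(r₁, s₁) = (-1, -2) − 0.04·(-6, -14) = (-0.76, -1.44)
(r₂, s₂) = (-0.76, -1.44) − 0.04·(-4.4, -10.16) = (-0.584, -1.0336)
(r₃, s₃) = (-0.584, -1.0336) − 0.04·(-3.2352, -7.3696) = (-0.454592, -0.738816)
φ(-0.454592, -0.738816) = 2.515920818176

2.515920818176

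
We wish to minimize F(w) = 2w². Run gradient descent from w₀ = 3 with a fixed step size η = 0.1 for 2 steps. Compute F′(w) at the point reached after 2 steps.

4.32

F′(w) = 4w
w₁ = 3 − 0.1·12 = 1.8
w₂ = 1.8 − 0.1·7.2 = 1.08
F′(w) at (1.08) = 4.32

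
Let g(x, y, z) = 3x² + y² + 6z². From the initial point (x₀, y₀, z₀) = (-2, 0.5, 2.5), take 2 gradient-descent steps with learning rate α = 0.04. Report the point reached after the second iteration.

(-1.1552, 0.4232, 0.676)

∇g = (6x, 2y, 12z)
Step 1: at (-2, 0.5, 2.5), ∇g = (-12, 1, 30) → (-2, 0.5, 2.5) − 0.04·(-12, 1, 30) = (-1.52, 0.46, 1.3)
Step 2: at (-1.52, 0.46, 1.3), ∇g = (-9.12, 0.92, 15.6) → (-1.52, 0.46, 1.3) − 0.04·(-9.12, 0.92, 15.6) = (-1.1552, 0.4232, 0.676)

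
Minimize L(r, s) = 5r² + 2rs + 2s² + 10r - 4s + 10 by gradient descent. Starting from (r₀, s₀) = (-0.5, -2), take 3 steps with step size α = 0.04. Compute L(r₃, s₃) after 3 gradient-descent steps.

∇L = (10r + 2s + 10, 2r + 4s - 4)
Step 1: at (-0.5, -2), ∇L = (1, -13) → (-0.5, -2) − 0.04·(1, -13) = (-0.54, -1.48)
Step 2: at (-0.54, -1.48), ∇L = (1.64, -11) → (-0.54, -1.48) − 0.04·(1.64, -11) = (-0.6056, -1.04)
Step 3: at (-0.6056, -1.04), ∇L = (1.864, -9.3712) → (-0.6056, -1.04) − 0.04·(1.864, -9.3712) = (-0.68016, -0.665152)
L(-0.68016, -0.665152) = 9.961770062848

9.961770062848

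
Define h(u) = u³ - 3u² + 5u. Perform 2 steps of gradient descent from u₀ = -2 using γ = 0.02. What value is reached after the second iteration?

h′(u) = 3u² - 6u + 5
u₁ = -2 − 0.02·29 = -2.58
u₂ = -2.58 − 0.02·40.4492 = -3.388984

-3.388984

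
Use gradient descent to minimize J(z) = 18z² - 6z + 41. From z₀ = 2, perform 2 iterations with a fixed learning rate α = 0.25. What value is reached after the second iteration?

117.5

J′(z) = 36z - 6
z₁ = 2 − 0.25·66 = -14.5
z₂ = -14.5 − 0.25·(-528) = 117.5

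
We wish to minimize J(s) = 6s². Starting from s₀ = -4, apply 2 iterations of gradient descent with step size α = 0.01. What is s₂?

-3.0976

J′(s) = 12s
Step 1: J′(-4) = -48; s₁ = -4 − 0.01·(-48) = -3.52
Step 2: J′(-3.52) = -42.24; s₂ = -3.52 − 0.01·(-42.24) = -3.0976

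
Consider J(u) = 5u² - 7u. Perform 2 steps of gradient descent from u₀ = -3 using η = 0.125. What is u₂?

0.46875

J′(u) = 10u - 7
Step 1: J′(-3) = -37; u₁ = -3 − 0.125·(-37) = 1.625
Step 2: J′(1.625) = 9.25; u₂ = 1.625 − 0.125·9.25 = 0.46875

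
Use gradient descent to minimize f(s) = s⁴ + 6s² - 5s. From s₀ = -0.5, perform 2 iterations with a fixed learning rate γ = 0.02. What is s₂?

-0.10362536

f′(s) = 4s³ + 12s - 5
Step 1: f′(-0.5) = -11.5; s₁ = -0.5 − 0.02·(-11.5) = -0.27
Step 2: f′(-0.27) = -8.318732; s₂ = -0.27 − 0.02·(-8.318732) = -0.10362536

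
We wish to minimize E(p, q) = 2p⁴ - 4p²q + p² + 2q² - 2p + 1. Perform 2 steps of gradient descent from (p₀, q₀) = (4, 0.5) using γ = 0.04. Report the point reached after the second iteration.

∇E = (8p³ - 8pq + 2p - 2, -4p² + 4q)
(p₁, q₁) = (4, 0.5) − 0.04·(502, -62) = (-16.08, 2.98)
(p₂, q₂) = (-16.08, 2.98) − 0.04·(-32912.794496, -1022.3456) = (1300.43177984, 43.873824)

(1300.43177984, 43.873824)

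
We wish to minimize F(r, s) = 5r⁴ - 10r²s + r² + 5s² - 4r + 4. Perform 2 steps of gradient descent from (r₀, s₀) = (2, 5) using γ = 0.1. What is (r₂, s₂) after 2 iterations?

(-378.8, 36)

∇F = (20r³ - 20rs + 2r - 4, -10r² + 10s)
(r₁, s₁) = (2, 5) − 0.1·(-40, 10) = (6, 4)
(r₂, s₂) = (6, 4) − 0.1·(3848, -320) = (-378.8, 36)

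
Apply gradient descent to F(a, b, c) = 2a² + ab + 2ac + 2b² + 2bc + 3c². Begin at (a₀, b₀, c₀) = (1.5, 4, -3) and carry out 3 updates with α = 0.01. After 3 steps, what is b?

∇F = (4a + b + 2c, a + 4b + 2c, 2a + 2b + 6c)
(a₁, b₁, c₁) = (1.5, 4, -3) − 0.01·(4, 11.5, -7) = (1.46, 3.885, -2.93)
(a₂, b₂, c₂) = (1.46, 3.885, -2.93) − 0.01·(3.865, 11.14, -6.89) = (1.42135, 3.7736, -2.8611)
(a₃, b₃, c₃) = (1.42135, 3.7736, -2.8611) − 0.01·(3.7368, 10.79355, -6.7767) = (1.383982, 3.6656645, -2.793333)
b = 3.6656645

3.6656645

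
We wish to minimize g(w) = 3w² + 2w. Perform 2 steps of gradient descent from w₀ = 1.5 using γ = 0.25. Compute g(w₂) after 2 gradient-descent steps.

0.296875

g′(w) = 6w + 2
w₁ = 1.5 − 0.25·11 = -1.25
w₂ = -1.25 − 0.25·(-5.5) = 0.125
g(0.125) = 0.296875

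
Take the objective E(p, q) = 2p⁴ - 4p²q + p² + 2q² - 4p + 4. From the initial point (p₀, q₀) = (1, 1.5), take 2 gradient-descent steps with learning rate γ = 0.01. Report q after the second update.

1.465744

∇E = (8p³ - 8pq + 2p - 4, -4p² + 4q)
Step 1: at (1, 1.5), ∇E = (-6, 2) → (1, 1.5) − 0.01·(-6, 2) = (1.06, 1.48)
Step 2: at (1.06, 1.48), ∇E = (-4.902272, 1.4256) → (1.06, 1.48) − 0.01·(-4.902272, 1.4256) = (1.10902272, 1.465744)
q = 1.465744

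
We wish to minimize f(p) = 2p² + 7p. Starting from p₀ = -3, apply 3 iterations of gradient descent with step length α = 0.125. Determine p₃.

-1.90625

f′(p) = 4p + 7
Step 1: f′(-3) = -5; p₁ = -3 − 0.125·(-5) = -2.375
Step 2: f′(-2.375) = -2.5; p₂ = -2.375 − 0.125·(-2.5) = -2.0625
Step 3: f′(-2.0625) = -1.25; p₃ = -2.0625 − 0.125·(-1.25) = -1.90625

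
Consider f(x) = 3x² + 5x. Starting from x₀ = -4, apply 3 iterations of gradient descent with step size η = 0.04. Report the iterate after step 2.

f′(x) = 6x + 5
Step 1: f′(-4) = -19; x₁ = -4 − 0.04·(-19) = -3.24
Step 2: f′(-3.24) = -14.44; x₂ = -3.24 − 0.04·(-14.44) = -2.6624

-2.6624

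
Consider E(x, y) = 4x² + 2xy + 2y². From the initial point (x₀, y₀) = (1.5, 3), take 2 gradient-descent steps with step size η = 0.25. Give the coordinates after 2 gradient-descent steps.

(3.375, 1.5)

∇E = (8x + 2y, 2x + 4y)
(x₁, y₁) = (1.5, 3) − 0.25·(18, 15) = (-3, -0.75)
(x₂, y₂) = (-3, -0.75) − 0.25·(-25.5, -9) = (3.375, 1.5)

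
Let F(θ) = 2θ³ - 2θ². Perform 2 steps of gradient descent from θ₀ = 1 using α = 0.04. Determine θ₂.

0.864064

F′(θ) = 6θ² - 4θ
θ₁ = 1 − 0.04·2 = 0.92
θ₂ = 0.92 − 0.04·1.3984 = 0.864064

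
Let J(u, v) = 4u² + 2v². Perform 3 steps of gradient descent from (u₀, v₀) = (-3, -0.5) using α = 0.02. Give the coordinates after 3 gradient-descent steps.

∇J = (8u, 4v)
(u₁, v₁) = (-3, -0.5) − 0.02·(-24, -2) = (-2.52, -0.46)
(u₂, v₂) = (-2.52, -0.46) − 0.02·(-20.16, -1.84) = (-2.1168, -0.4232)
(u₃, v₃) = (-2.1168, -0.4232) − 0.02·(-16.9344, -1.6928) = (-1.778112, -0.389344)

(-1.778112, -0.389344)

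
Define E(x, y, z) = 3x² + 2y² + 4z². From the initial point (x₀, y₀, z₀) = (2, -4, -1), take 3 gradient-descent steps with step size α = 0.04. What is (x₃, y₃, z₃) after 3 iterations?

(0.877952, -2.370816, -0.314432)

∇E = (6x, 4y, 8z)
Step 1: at (2, -4, -1), ∇E = (12, -16, -8) → (2, -4, -1) − 0.04·(12, -16, -8) = (1.52, -3.36, -0.68)
Step 2: at (1.52, -3.36, -0.68), ∇E = (9.12, -13.44, -5.44) → (1.52, -3.36, -0.68) − 0.04·(9.12, -13.44, -5.44) = (1.1552, -2.8224, -0.4624)
Step 3: at (1.1552, -2.8224, -0.4624), ∇E = (6.9312, -11.2896, -3.6992) → (1.1552, -2.8224, -0.4624) − 0.04·(6.9312, -11.2896, -3.6992) = (0.877952, -2.370816, -0.314432)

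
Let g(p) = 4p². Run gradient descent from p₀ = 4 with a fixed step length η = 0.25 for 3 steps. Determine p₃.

g′(p) = 8p
p₁ = 4 − 0.25·32 = -4
p₂ = -4 − 0.25·(-32) = 4
p₃ = 4 − 0.25·32 = -4

-4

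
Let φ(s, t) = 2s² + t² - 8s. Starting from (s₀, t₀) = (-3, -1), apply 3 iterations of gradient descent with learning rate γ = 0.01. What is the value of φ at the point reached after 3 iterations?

32.023731865664

∇φ = (4s - 8, 2t)
(s₁, t₁) = (-3, -1) − 0.01·(-20, -2) = (-2.8, -0.98)
(s₂, t₂) = (-2.8, -0.98) − 0.01·(-19.2, -1.96) = (-2.608, -0.9604)
(s₃, t₃) = (-2.608, -0.9604) − 0.01·(-18.432, -1.9208) = (-2.42368, -0.941192)
φ(-2.42368, -0.941192) = 32.023731865664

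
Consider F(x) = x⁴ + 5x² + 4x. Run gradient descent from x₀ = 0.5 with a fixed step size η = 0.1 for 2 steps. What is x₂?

-0.36355

F′(x) = 4x³ + 10x + 4
Step 1: F′(0.5) = 9.5; x₁ = 0.5 − 0.1·9.5 = -0.45
Step 2: F′(-0.45) = -0.8645; x₂ = -0.45 − 0.1·(-0.8645) = -0.36355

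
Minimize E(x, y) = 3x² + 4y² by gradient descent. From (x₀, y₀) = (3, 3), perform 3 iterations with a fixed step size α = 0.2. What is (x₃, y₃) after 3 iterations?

∇E = (6x, 8y)
Step 1: at (3, 3), ∇E = (18, 24) → (3, 3) − 0.2·(18, 24) = (-0.6, -1.8)
Step 2: at (-0.6, -1.8), ∇E = (-3.6, -14.4) → (-0.6, -1.8) − 0.2·(-3.6, -14.4) = (0.12, 1.08)
Step 3: at (0.12, 1.08), ∇E = (0.72, 8.64) → (0.12, 1.08) − 0.2·(0.72, 8.64) = (-0.024, -0.648)

(-0.024, -0.648)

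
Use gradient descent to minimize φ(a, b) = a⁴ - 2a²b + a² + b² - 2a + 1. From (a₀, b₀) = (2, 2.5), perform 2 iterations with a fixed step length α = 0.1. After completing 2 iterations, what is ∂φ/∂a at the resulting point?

∇φ = (4a³ - 4ab + 2a - 2, -2a² + 2b)
(a₁, b₁) = (2, 2.5) − 0.1·(14, -3) = (0.6, 2.8)
(a₂, b₂) = (0.6, 2.8) − 0.1·(-6.656, 4.88) = (1.2656, 2.312)
∂φ/∂a at (1.2656, 2.312) = -3.064403214336

-3.064403214336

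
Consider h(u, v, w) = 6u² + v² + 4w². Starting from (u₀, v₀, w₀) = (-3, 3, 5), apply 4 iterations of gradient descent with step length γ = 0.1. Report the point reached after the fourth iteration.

∇h = (12u, 2v, 8w)
(u₁, v₁, w₁) = (-3, 3, 5) − 0.1·(-36, 6, 40) = (0.6, 2.4, 1)
(u₂, v₂, w₂) = (0.6, 2.4, 1) − 0.1·(7.2, 4.8, 8) = (-0.12, 1.92, 0.2)
(u₃, v₃, w₃) = (-0.12, 1.92, 0.2) − 0.1·(-1.44, 3.84, 1.6) = (0.024, 1.536, 0.04)
(u₄, v₄, w₄) = (0.024, 1.536, 0.04) − 0.1·(0.288, 3.072, 0.32) = (-0.0048, 1.2288, 0.008)

(-0.0048, 1.2288, 0.008)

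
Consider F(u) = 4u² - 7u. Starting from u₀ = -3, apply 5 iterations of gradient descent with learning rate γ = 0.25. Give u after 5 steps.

4.75

F′(u) = 8u - 7
Step 1: F′(-3) = -31; u₁ = -3 − 0.25·(-31) = 4.75
Step 2: F′(4.75) = 31; u₂ = 4.75 − 0.25·31 = -3
Step 3: F′(-3) = -31; u₃ = -3 − 0.25·(-31) = 4.75
Step 4: F′(4.75) = 31; u₄ = 4.75 − 0.25·31 = -3
Step 5: F′(-3) = -31; u₅ = -3 − 0.25·(-31) = 4.75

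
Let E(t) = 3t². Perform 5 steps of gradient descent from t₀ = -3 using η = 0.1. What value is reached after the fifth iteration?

-0.03072

E′(t) = 6t
Step 1: E′(-3) = -18; t₁ = -3 − 0.1·(-18) = -1.2
Step 2: E′(-1.2) = -7.2; t₂ = -1.2 − 0.1·(-7.2) = -0.48
Step 3: E′(-0.48) = -2.88; t₃ = -0.48 − 0.1·(-2.88) = -0.192
Step 4: E′(-0.192) = -1.152; t₄ = -0.192 − 0.1·(-1.152) = -0.0768
Step 5: E′(-0.0768) = -0.4608; t₅ = -0.0768 − 0.1·(-0.4608) = -0.03072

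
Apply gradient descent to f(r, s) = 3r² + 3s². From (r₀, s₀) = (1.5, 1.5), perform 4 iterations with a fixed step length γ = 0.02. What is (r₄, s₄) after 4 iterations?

(0.89954304, 0.89954304)

∇f = (6r, 6s)
Step 1: at (1.5, 1.5), ∇f = (9, 9) → (1.5, 1.5) − 0.02·(9, 9) = (1.32, 1.32)
Step 2: at (1.32, 1.32), ∇f = (7.92, 7.92) → (1.32, 1.32) − 0.02·(7.92, 7.92) = (1.1616, 1.1616)
Step 3: at (1.1616, 1.1616), ∇f = (6.9696, 6.9696) → (1.1616, 1.1616) − 0.02·(6.9696, 6.9696) = (1.022208, 1.022208)
Step 4: at (1.022208, 1.022208), ∇f = (6.133248, 6.133248) → (1.022208, 1.022208) − 0.02·(6.133248, 6.133248) = (0.89954304, 0.89954304)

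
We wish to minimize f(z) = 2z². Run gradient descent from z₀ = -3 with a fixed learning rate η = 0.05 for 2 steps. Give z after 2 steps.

-1.92

f′(z) = 4z
Step 1: f′(-3) = -12; z₁ = -3 − 0.05·(-12) = -2.4
Step 2: f′(-2.4) = -9.6; z₂ = -2.4 − 0.05·(-9.6) = -1.92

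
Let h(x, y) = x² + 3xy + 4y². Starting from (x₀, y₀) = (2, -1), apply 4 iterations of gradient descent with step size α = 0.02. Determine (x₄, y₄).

∇h = (2x + 3y, 3x + 8y)
(x₁, y₁) = (2, -1) − 0.02·(1, -2) = (1.98, -0.96)
(x₂, y₂) = (1.98, -0.96) − 0.02·(1.08, -1.74) = (1.9584, -0.9252)
(x₃, y₃) = (1.9584, -0.9252) − 0.02·(1.1412, -1.5264) = (1.935576, -0.894672)
(x₄, y₄) = (1.935576, -0.894672) − 0.02·(1.187136, -1.350648) = (1.91183328, -0.86765904)

(1.91183328, -0.86765904)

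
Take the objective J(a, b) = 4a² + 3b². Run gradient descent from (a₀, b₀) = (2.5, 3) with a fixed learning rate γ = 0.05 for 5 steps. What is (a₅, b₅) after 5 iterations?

∇J = (8a, 6b)
Step 1: at (2.5, 3), ∇J = (20, 18) → (2.5, 3) − 0.05·(20, 18) = (1.5, 2.1)
Step 2: at (1.5, 2.1), ∇J = (12, 12.6) → (1.5, 2.1) − 0.05·(12, 12.6) = (0.9, 1.47)
Step 3: at (0.9, 1.47), ∇J = (7.2, 8.82) → (0.9, 1.47) − 0.05·(7.2, 8.82) = (0.54, 1.029)
Step 4: at (0.54, 1.029), ∇J = (4.32, 6.174) → (0.54, 1.029) − 0.05·(4.32, 6.174) = (0.324, 0.7203)
Step 5: at (0.324, 0.7203), ∇J = (2.592, 4.3218) → (0.324, 0.7203) − 0.05·(2.592, 4.3218) = (0.1944, 0.50421)

(0.1944, 0.50421)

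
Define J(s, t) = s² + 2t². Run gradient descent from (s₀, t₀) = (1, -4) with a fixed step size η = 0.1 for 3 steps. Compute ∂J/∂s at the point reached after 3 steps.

1.024

∇J = (2s, 4t)
Step 1: at (1, -4), ∇J = (2, -16) → (1, -4) − 0.1·(2, -16) = (0.8, -2.4)
Step 2: at (0.8, -2.4), ∇J = (1.6, -9.6) → (0.8, -2.4) − 0.1·(1.6, -9.6) = (0.64, -1.44)
Step 3: at (0.64, -1.44), ∇J = (1.28, -5.76) → (0.64, -1.44) − 0.1·(1.28, -5.76) = (0.512, -0.864)
∂J/∂s at (0.512, -0.864) = 1.024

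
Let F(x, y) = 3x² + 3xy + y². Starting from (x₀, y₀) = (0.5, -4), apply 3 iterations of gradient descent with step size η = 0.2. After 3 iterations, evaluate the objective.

∇F = (6x + 3y, 3x + 2y)
Step 1: at (0.5, -4), ∇F = (-9, -6.5) → (0.5, -4) − 0.2·(-9, -6.5) = (2.3, -2.7)
Step 2: at (2.3, -2.7), ∇F = (5.7, 1.5) → (2.3, -2.7) − 0.2·(5.7, 1.5) = (1.16, -3)
Step 3: at (1.16, -3), ∇F = (-2.04, -2.52) → (1.16, -3) − 0.2·(-2.04, -2.52) = (1.568, -2.496)
F(1.568, -2.496) = 1.864704

1.864704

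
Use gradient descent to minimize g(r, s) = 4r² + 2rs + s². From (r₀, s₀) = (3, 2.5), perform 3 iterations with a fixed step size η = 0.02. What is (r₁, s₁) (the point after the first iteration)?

∇g = (8r + 2s, 2r + 2s)
Step 1: at (3, 2.5), ∇g = (29, 11) → (3, 2.5) − 0.02·(29, 11) = (2.42, 2.28)

(2.42, 2.28)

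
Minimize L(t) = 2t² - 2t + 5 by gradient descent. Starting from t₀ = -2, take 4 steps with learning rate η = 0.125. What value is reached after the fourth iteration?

0.34375

L′(t) = 4t - 2
t₁ = -2 − 0.125·(-10) = -0.75
t₂ = -0.75 − 0.125·(-5) = -0.125
t₃ = -0.125 − 0.125·(-2.5) = 0.1875
t₄ = 0.1875 − 0.125·(-1.25) = 0.34375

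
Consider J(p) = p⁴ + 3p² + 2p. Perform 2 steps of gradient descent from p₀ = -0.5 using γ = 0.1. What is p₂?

-0.32285

J′(p) = 4p³ + 6p + 2
p₁ = -0.5 − 0.1·(-1.5) = -0.35
p₂ = -0.35 − 0.1·(-0.2715) = -0.32285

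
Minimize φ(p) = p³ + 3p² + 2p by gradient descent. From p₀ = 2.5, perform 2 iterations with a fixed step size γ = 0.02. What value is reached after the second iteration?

φ′(p) = 3p² + 6p + 2
p₁ = 2.5 − 0.02·35.75 = 1.785
p₂ = 1.785 − 0.02·22.268675 = 1.3396265

1.3396265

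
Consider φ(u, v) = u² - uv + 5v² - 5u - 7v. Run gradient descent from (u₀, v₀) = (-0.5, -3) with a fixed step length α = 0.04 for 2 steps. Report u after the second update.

-0.2112

∇φ = (2u - v - 5, -u + 10v - 7)
(u₁, v₁) = (-0.5, -3) − 0.04·(-3, -36.5) = (-0.38, -1.54)
(u₂, v₂) = (-0.38, -1.54) − 0.04·(-4.22, -22.02) = (-0.2112, -0.6592)
u = -0.2112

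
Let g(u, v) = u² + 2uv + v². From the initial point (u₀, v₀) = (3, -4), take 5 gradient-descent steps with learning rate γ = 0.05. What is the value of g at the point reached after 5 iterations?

0.1073741824

∇g = (2u + 2v, 2u + 2v)
Step 1: at (3, -4), ∇g = (-2, -2) → (3, -4) − 0.05·(-2, -2) = (3.1, -3.9)
Step 2: at (3.1, -3.9), ∇g = (-1.6, -1.6) → (3.1, -3.9) − 0.05·(-1.6, -1.6) = (3.18, -3.82)
Step 3: at (3.18, -3.82), ∇g = (-1.28, -1.28) → (3.18, -3.82) − 0.05·(-1.28, -1.28) = (3.244, -3.756)
Step 4: at (3.244, -3.756), ∇g = (-1.024, -1.024) → (3.244, -3.756) − 0.05·(-1.024, -1.024) = (3.2952, -3.7048)
Step 5: at (3.2952, -3.7048), ∇g = (-0.8192, -0.8192) → (3.2952, -3.7048) − 0.05·(-0.8192, -0.8192) = (3.33616, -3.66384)
g(3.33616, -3.66384) = 0.1073741824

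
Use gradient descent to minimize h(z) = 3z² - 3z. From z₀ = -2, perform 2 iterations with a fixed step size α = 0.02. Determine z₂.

h′(z) = 6z - 3
z₁ = -2 − 0.02·(-15) = -1.7
z₂ = -1.7 − 0.02·(-13.2) = -1.436

-1.436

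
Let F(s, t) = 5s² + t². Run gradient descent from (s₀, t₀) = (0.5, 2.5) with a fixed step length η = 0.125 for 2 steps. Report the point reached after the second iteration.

∇F = (10s, 2t)
(s₁, t₁) = (0.5, 2.5) − 0.125·(5, 5) = (-0.125, 1.875)
(s₂, t₂) = (-0.125, 1.875) − 0.125·(-1.25, 3.75) = (0.03125, 1.40625)

(0.03125, 1.40625)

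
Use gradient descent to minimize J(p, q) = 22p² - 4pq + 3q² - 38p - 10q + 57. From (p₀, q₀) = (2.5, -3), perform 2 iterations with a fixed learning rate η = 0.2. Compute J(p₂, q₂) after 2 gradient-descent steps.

332769.6424

∇J = (44p - 4q - 38, -4p + 6q - 10)
(p₁, q₁) = (2.5, -3) − 0.2·(84, -38) = (-14.3, 4.6)
(p₂, q₂) = (-14.3, 4.6) − 0.2·(-685.6, 74.8) = (122.82, -10.36)
J(122.82, -10.36) = 332769.6424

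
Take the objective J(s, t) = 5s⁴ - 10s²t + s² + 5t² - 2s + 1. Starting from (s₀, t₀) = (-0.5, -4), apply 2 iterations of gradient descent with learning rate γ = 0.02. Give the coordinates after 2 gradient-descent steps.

(-0.1105684, -2.48638)

∇J = (20s³ - 20st + 2s - 2, -10s² + 10t)
Step 1: at (-0.5, -4), ∇J = (-45.5, -42.5) → (-0.5, -4) − 0.02·(-45.5, -42.5) = (0.41, -3.15)
Step 2: at (0.41, -3.15), ∇J = (26.02842, -33.181) → (0.41, -3.15) − 0.02·(26.02842, -33.181) = (-0.1105684, -2.48638)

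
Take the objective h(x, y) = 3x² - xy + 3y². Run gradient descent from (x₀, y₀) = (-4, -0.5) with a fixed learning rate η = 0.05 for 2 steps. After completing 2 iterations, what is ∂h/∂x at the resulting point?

∇h = (6x - y, -x + 6y)
Step 1: at (-4, -0.5), ∇h = (-23.5, 1) → (-4, -0.5) − 0.05·(-23.5, 1) = (-2.825, -0.55)
Step 2: at (-2.825, -0.55), ∇h = (-16.4, -0.475) → (-2.825, -0.55) − 0.05·(-16.4, -0.475) = (-2.005, -0.52625)
∂h/∂x at (-2.005, -0.52625) = -11.50375

-11.50375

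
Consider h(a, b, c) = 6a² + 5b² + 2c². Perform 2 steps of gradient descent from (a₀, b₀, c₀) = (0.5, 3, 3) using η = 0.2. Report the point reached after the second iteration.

(0.98, 3, 0.12)

∇h = (12a, 10b, 4c)
(a₁, b₁, c₁) = (0.5, 3, 3) − 0.2·(6, 30, 12) = (-0.7, -3, 0.6)
(a₂, b₂, c₂) = (-0.7, -3, 0.6) − 0.2·(-8.4, -30, 2.4) = (0.98, 3, 0.12)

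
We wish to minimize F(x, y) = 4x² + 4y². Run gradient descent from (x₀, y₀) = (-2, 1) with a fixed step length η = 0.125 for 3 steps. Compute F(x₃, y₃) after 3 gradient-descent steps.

0

∇F = (8x, 8y)
(x₁, y₁) = (-2, 1) − 0.125·(-16, 8) = (0, 0)
(x₂, y₂) = (0, 0) − 0.125·(0, 0) = (0, 0)
(x₃, y₃) = (0, 0) − 0.125·(0, 0) = (0, 0)
F(0, 0) = 0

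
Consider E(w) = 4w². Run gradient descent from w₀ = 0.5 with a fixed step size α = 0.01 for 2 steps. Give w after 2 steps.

0.4232

E′(w) = 8w
w₁ = 0.5 − 0.01·4 = 0.46
w₂ = 0.46 − 0.01·3.68 = 0.4232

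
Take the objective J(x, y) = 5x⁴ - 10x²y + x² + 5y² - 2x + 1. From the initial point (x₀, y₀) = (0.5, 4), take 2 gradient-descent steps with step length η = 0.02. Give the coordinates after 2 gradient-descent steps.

(2.0908468, 2.92258)

∇J = (20x³ - 20xy + 2x - 2, -10x² + 10y)
(x₁, y₁) = (0.5, 4) − 0.02·(-38.5, 37.5) = (1.27, 3.25)
(x₂, y₂) = (1.27, 3.25) − 0.02·(-41.04234, 16.371) = (2.0908468, 2.92258)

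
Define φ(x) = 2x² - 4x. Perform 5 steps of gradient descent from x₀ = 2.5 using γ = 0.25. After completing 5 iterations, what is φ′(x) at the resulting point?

φ′(x) = 4x - 4
Step 1: φ′(2.5) = 6; x₁ = 2.5 − 0.25·6 = 1
Step 2: φ′(1) = 0; x₂ = 1 − 0.25·0 = 1
Step 3: φ′(1) = 0; x₃ = 1 − 0.25·0 = 1
Step 4: φ′(1) = 0; x₄ = 1 − 0.25·0 = 1
Step 5: φ′(1) = 0; x₅ = 1 − 0.25·0 = 1
φ′(x) at (1) = 0

0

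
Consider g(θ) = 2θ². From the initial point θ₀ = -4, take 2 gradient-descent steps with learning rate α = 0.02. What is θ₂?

g′(θ) = 4θ
Step 1: g′(-4) = -16; θ₁ = -4 − 0.02·(-16) = -3.68
Step 2: g′(-3.68) = -14.72; θ₂ = -3.68 − 0.02·(-14.72) = -3.3856

-3.3856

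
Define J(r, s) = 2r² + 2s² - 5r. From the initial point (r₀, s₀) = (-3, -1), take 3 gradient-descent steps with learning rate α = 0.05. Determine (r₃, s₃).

∇J = (4r - 5, 4s)
(r₁, s₁) = (-3, -1) − 0.05·(-17, -4) = (-2.15, -0.8)
(r₂, s₂) = (-2.15, -0.8) − 0.05·(-13.6, -3.2) = (-1.47, -0.64)
(r₃, s₃) = (-1.47, -0.64) − 0.05·(-10.88, -2.56) = (-0.926, -0.512)

(-0.926, -0.512)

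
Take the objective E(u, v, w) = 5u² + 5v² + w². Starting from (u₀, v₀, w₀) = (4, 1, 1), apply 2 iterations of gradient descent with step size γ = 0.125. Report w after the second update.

∇E = (10u, 10v, 2w)
Step 1: at (4, 1, 1), ∇E = (40, 10, 2) → (4, 1, 1) − 0.125·(40, 10, 2) = (-1, -0.25, 0.75)
Step 2: at (-1, -0.25, 0.75), ∇E = (-10, -2.5, 1.5) → (-1, -0.25, 0.75) − 0.125·(-10, -2.5, 1.5) = (0.25, 0.0625, 0.5625)
w = 0.5625

0.5625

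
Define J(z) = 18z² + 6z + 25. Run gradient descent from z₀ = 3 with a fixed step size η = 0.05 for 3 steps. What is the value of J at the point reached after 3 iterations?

71.816992

J′(z) = 36z + 6
Step 1: J′(3) = 114; z₁ = 3 − 0.05·114 = -2.7
Step 2: J′(-2.7) = -91.2; z₂ = -2.7 − 0.05·(-91.2) = 1.86
Step 3: J′(1.86) = 72.96; z₃ = 1.86 − 0.05·72.96 = -1.788
J(-1.788) = 71.816992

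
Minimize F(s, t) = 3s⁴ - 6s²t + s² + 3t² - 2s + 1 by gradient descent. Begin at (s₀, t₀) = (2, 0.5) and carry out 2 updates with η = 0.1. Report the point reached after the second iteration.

∇F = (12s³ - 12st + 2s - 2, -6s² + 6t)
(s₁, t₁) = (2, 0.5) − 0.1·(86, -21) = (-6.6, 2.6)
(s₂, t₂) = (-6.6, 2.6) − 0.1·(-3259.232, -245.76) = (319.3232, 27.176)

(319.3232, 27.176)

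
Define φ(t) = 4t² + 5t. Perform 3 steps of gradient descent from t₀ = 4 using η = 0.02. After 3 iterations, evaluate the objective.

28.495437830144

φ′(t) = 8t + 5
Step 1: φ′(4) = 37; t₁ = 4 − 0.02·37 = 3.26
Step 2: φ′(3.26) = 31.08; t₂ = 3.26 − 0.02·31.08 = 2.6384
Step 3: φ′(2.6384) = 26.1072; t₃ = 2.6384 − 0.02·26.1072 = 2.116256
φ(2.116256) = 28.495437830144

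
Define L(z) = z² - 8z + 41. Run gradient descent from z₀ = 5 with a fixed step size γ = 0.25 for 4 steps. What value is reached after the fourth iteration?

4.0625

L′(z) = 2z - 8
Step 1: L′(5) = 2; z₁ = 5 − 0.25·2 = 4.5
Step 2: L′(4.5) = 1; z₂ = 4.5 − 0.25·1 = 4.25
Step 3: L′(4.25) = 0.5; z₃ = 4.25 − 0.25·0.5 = 4.125
Step 4: L′(4.125) = 0.25; z₄ = 4.125 − 0.25·0.25 = 4.0625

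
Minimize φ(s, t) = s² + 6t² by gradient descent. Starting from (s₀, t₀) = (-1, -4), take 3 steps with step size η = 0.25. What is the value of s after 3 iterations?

∇φ = (2s, 12t)
(s₁, t₁) = (-1, -4) − 0.25·(-2, -48) = (-0.5, 8)
(s₂, t₂) = (-0.5, 8) − 0.25·(-1, 96) = (-0.25, -16)
(s₃, t₃) = (-0.25, -16) − 0.25·(-0.5, -192) = (-0.125, 32)
s = -0.125

-0.125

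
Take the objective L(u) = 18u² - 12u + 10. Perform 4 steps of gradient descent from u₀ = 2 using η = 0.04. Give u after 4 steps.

0.3958016

L′(u) = 36u - 12
Step 1: L′(2) = 60; u₁ = 2 − 0.04·60 = -0.4
Step 2: L′(-0.4) = -26.4; u₂ = -0.4 − 0.04·(-26.4) = 0.656
Step 3: L′(0.656) = 11.616; u₃ = 0.656 − 0.04·11.616 = 0.19136
Step 4: L′(0.19136) = -5.11104; u₄ = 0.19136 − 0.04·(-5.11104) = 0.3958016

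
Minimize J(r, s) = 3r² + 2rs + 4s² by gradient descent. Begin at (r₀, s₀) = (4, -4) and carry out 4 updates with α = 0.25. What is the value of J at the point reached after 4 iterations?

∇J = (6r + 2s, 2r + 8s)
(r₁, s₁) = (4, -4) − 0.25·(16, -24) = (0, 2)
(r₂, s₂) = (0, 2) − 0.25·(4, 16) = (-1, -2)
(r₃, s₃) = (-1, -2) − 0.25·(-10, -18) = (1.5, 2.5)
(r₄, s₄) = (1.5, 2.5) − 0.25·(14, 23) = (-2, -3.25)
J(-2, -3.25) = 67.25

67.25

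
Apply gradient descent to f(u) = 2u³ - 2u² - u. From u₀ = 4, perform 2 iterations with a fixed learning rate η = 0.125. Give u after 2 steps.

-34.57421875

f′(u) = 6u² - 4u - 1
u₁ = 4 − 0.125·79 = -5.875
u₂ = -5.875 − 0.125·229.59375 = -34.57421875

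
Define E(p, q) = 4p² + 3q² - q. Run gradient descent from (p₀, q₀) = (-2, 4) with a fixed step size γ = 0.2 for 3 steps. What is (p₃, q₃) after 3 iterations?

(0.432, 0.136)

∇E = (8p, 6q - 1)
Step 1: at (-2, 4), ∇E = (-16, 23) → (-2, 4) − 0.2·(-16, 23) = (1.2, -0.6)
Step 2: at (1.2, -0.6), ∇E = (9.6, -4.6) → (1.2, -0.6) − 0.2·(9.6, -4.6) = (-0.72, 0.32)
Step 3: at (-0.72, 0.32), ∇E = (-5.76, 0.92) → (-0.72, 0.32) − 0.2·(-5.76, 0.92) = (0.432, 0.136)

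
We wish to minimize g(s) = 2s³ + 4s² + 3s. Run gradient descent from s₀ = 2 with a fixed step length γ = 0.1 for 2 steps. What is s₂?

g′(s) = 6s² + 8s + 3
Step 1: g′(2) = 43; s₁ = 2 − 0.1·43 = -2.3
Step 2: g′(-2.3) = 16.34; s₂ = -2.3 − 0.1·16.34 = -3.934

-3.934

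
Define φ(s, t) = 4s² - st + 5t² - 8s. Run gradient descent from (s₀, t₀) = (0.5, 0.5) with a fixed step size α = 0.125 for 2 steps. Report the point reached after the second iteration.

(0.9921875, 0.1484375)

∇φ = (8s - t - 8, -s + 10t)
Step 1: at (0.5, 0.5), ∇φ = (-4.5, 4.5) → (0.5, 0.5) − 0.125·(-4.5, 4.5) = (1.0625, -0.0625)
Step 2: at (1.0625, -0.0625), ∇φ = (0.5625, -1.6875) → (1.0625, -0.0625) − 0.125·(0.5625, -1.6875) = (0.9921875, 0.1484375)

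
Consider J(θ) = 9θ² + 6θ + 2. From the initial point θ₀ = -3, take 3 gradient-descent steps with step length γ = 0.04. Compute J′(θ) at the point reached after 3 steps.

-1.053696

J′(θ) = 18θ + 6
θ₁ = -3 − 0.04·(-48) = -1.08
θ₂ = -1.08 − 0.04·(-13.44) = -0.5424
θ₃ = -0.5424 − 0.04·(-3.7632) = -0.391872
J′(θ) at (-0.391872) = -1.053696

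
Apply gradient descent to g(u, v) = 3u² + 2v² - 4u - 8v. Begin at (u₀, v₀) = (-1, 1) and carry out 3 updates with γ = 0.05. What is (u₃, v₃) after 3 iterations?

(0.095, 1.488)

∇g = (6u - 4, 4v - 8)
(u₁, v₁) = (-1, 1) − 0.05·(-10, -4) = (-0.5, 1.2)
(u₂, v₂) = (-0.5, 1.2) − 0.05·(-7, -3.2) = (-0.15, 1.36)
(u₃, v₃) = (-0.15, 1.36) − 0.05·(-4.9, -2.56) = (0.095, 1.488)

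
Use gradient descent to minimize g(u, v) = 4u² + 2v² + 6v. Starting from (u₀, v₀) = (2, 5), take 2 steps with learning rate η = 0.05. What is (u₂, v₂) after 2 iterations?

∇g = (8u, 4v + 6)
Step 1: at (2, 5), ∇g = (16, 26) → (2, 5) − 0.05·(16, 26) = (1.2, 3.7)
Step 2: at (1.2, 3.7), ∇g = (9.6, 20.8) → (1.2, 3.7) − 0.05·(9.6, 20.8) = (0.72, 2.66)

(0.72, 2.66)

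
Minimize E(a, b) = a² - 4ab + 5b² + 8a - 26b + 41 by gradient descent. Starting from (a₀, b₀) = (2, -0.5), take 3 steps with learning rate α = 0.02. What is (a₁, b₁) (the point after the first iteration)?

(1.72, 0.28)

∇E = (2a - 4b + 8, -4a + 10b - 26)
Step 1: at (2, -0.5), ∇E = (14, -39) → (2, -0.5) − 0.02·(14, -39) = (1.72, 0.28)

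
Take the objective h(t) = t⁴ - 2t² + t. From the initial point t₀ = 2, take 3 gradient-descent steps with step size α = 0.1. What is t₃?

-0.98125

h′(t) = 4t³ - 4t + 1
t₁ = 2 − 0.1·25 = -0.5
t₂ = -0.5 − 0.1·2.5 = -0.75
t₃ = -0.75 − 0.1·2.3125 = -0.98125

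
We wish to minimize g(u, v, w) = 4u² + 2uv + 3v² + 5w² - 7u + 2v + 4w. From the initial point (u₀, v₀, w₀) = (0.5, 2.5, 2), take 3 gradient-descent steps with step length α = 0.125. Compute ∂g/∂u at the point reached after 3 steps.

-0.53125

∇g = (8u + 2v - 7, 2u + 6v + 2, 10w + 4)
(u₁, v₁, w₁) = (0.5, 2.5, 2) − 0.125·(2, 18, 24) = (0.25, 0.25, -1)
(u₂, v₂, w₂) = (0.25, 0.25, -1) − 0.125·(-4.5, 4, -6) = (0.8125, -0.25, -0.25)
(u₃, v₃, w₃) = (0.8125, -0.25, -0.25) − 0.125·(-1, 2.125, 1.5) = (0.9375, -0.515625, -0.4375)
∂g/∂u at (0.9375, -0.515625, -0.4375) = -0.53125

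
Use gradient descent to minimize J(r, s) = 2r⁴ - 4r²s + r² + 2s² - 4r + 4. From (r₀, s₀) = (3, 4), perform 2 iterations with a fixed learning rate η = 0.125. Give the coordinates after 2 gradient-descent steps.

(1749.953125, 78.28125)

∇J = (8r³ - 8rs + 2r - 4, -4r² + 4s)
Step 1: at (3, 4), ∇J = (122, -20) → (3, 4) − 0.125·(122, -20) = (-12.25, 6.5)
Step 2: at (-12.25, 6.5), ∇J = (-14097.625, -574.25) → (-12.25, 6.5) − 0.125·(-14097.625, -574.25) = (1749.953125, 78.28125)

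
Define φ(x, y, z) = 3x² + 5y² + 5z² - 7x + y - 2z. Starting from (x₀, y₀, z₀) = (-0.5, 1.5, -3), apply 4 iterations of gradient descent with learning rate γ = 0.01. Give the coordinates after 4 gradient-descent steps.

(-0.1345816, 0.94976, -1.89952)

∇φ = (6x - 7, 10y + 1, 10z - 2)
(x₁, y₁, z₁) = (-0.5, 1.5, -3) − 0.01·(-10, 16, -32) = (-0.4, 1.34, -2.68)
(x₂, y₂, z₂) = (-0.4, 1.34, -2.68) − 0.01·(-9.4, 14.4, -28.8) = (-0.306, 1.196, -2.392)
(x₃, y₃, z₃) = (-0.306, 1.196, -2.392) − 0.01·(-8.836, 12.96, -25.92) = (-0.21764, 1.0664, -2.1328)
(x₄, y₄, z₄) = (-0.21764, 1.0664, -2.1328) − 0.01·(-8.30584, 11.664, -23.328) = (-0.1345816, 0.94976, -1.89952)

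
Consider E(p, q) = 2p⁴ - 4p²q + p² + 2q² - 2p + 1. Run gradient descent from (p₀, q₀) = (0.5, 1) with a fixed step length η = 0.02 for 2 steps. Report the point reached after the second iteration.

(0.65281408, 0.891712)

∇E = (8p³ - 8pq + 2p - 2, -4p² + 4q)
(p₁, q₁) = (0.5, 1) − 0.02·(-4, 3) = (0.58, 0.94)
(p₂, q₂) = (0.58, 0.94) − 0.02·(-3.640704, 2.4144) = (0.65281408, 0.891712)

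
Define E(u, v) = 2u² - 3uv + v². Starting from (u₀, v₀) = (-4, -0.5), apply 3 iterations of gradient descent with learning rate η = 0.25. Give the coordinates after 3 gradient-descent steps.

(-1.4296875, -2.78125)

∇E = (4u - 3v, -3u + 2v)
(u₁, v₁) = (-4, -0.5) − 0.25·(-14.5, 11) = (-0.375, -3.25)
(u₂, v₂) = (-0.375, -3.25) − 0.25·(8.25, -5.375) = (-2.4375, -1.90625)
(u₃, v₃) = (-2.4375, -1.90625) − 0.25·(-4.03125, 3.5) = (-1.4296875, -2.78125)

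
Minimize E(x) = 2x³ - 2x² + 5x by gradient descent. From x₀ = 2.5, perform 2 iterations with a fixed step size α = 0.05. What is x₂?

E′(x) = 6x² - 4x + 5
x₁ = 2.5 − 0.05·32.5 = 0.875
x₂ = 0.875 − 0.05·6.09375 = 0.5703125

0.5703125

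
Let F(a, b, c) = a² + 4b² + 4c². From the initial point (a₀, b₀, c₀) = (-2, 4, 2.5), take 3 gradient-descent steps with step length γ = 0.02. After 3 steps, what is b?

∇F = (2a, 8b, 8c)
Step 1: at (-2, 4, 2.5), ∇F = (-4, 32, 20) → (-2, 4, 2.5) − 0.02·(-4, 32, 20) = (-1.92, 3.36, 2.1)
Step 2: at (-1.92, 3.36, 2.1), ∇F = (-3.84, 26.88, 16.8) → (-1.92, 3.36, 2.1) − 0.02·(-3.84, 26.88, 16.8) = (-1.8432, 2.8224, 1.764)
Step 3: at (-1.8432, 2.8224, 1.764), ∇F = (-3.6864, 22.5792, 14.112) → (-1.8432, 2.8224, 1.764) − 0.02·(-3.6864, 22.5792, 14.112) = (-1.769472, 2.370816, 1.48176)
b = 2.370816

2.370816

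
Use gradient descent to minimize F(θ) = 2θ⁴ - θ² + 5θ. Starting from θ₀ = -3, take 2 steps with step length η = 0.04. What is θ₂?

-39.57856

F′(θ) = 8θ³ - 2θ + 5
θ₁ = -3 − 0.04·(-205) = 5.2
θ₂ = 5.2 − 0.04·1119.464 = -39.57856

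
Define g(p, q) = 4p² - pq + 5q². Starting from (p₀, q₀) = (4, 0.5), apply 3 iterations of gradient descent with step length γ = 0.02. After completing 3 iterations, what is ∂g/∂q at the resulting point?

1.784316

∇g = (8p - q, -p + 10q)
(p₁, q₁) = (4, 0.5) − 0.02·(31.5, 1) = (3.37, 0.48)
(p₂, q₂) = (3.37, 0.48) − 0.02·(26.48, 1.43) = (2.8404, 0.4514)
(p₃, q₃) = (2.8404, 0.4514) − 0.02·(22.2718, 1.6736) = (2.394964, 0.417928)
∂g/∂q at (2.394964, 0.417928) = 1.784316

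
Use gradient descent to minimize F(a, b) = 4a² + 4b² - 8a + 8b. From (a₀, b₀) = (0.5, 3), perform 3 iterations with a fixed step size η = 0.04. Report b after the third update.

∇F = (8a - 8, 8b + 8)
(a₁, b₁) = (0.5, 3) − 0.04·(-4, 32) = (0.66, 1.72)
(a₂, b₂) = (0.66, 1.72) − 0.04·(-2.72, 21.76) = (0.7688, 0.8496)
(a₃, b₃) = (0.7688, 0.8496) − 0.04·(-1.8496, 14.7968) = (0.842784, 0.257728)
b = 0.257728

0.257728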